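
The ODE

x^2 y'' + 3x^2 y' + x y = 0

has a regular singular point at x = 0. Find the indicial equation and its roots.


Divide by x^2 to reach normal form y'' + P_1(x) y' + P_2(x) y = 0 with P_1(x) = 3 and P_2(x) = 1/x.
x = 0 is a singular point because the y-coefficient 1/x has a pole at x = 0.
It is a regular singular point because x P_1(x) = p(x) = 3x and x^2 P_2(x) = q(x) = x are polynomials, hence analytic at x = 0.
p(0) = 0,  q(0) = 0.
Indicial equation: r(r-1) + p(0) r + q(0) = 0, i.e. r^2 + (p(0) - 1) r + q(0) = 0, i.e. r^2 - 1 r = 0.
Discriminant: (-1)^2 - 4(0) = 1, so r = (1 ± 1)/2.
Solving: r_1 = 1, r_2 = 0.

indicial: r^2 - 1 r = 0; roots r_1 = 1, r_2 = 0


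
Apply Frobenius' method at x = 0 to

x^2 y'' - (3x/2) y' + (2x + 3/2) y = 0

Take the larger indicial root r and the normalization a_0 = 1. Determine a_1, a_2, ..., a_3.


Write in Frobenius form y'' + (p(x)/x) y' + (q(x)/x^2) y = 0:
  p(x) = -3/2,  q(x) = 2x + 3/2.
Indicial equation: r(r-1) + (-3/2) r + (3/2) = 0 -> roots r_1 = 3/2, r_2 = 1.
Take r = r_1 = 3/2. Let y(x) = x^r sum_{n>=0} a_n x^n with a_0 = 1.
Substitute y = x^r sum a_n x^n and match x^{r+n}. The recurrence is
  D(n) a_n + 2 a_{n-1} = 0,  where D(n) = (r+n)(r+n-1) + (-3/2)(r+n) + (3/2).
  a_n = -2 / D(n) * a_{n-1}.
Since the indicial polynomial factors as (r - r_1)(r - r_2), D(n) = (r_1 + n - r_1)(r_1 + n - r_2) = n(n + 1/2).
Evaluating step by step (a_0 = 1):
  n = 1: D(1) = 1(1 + 1/2) = 3/2; numerator = -2(1) = -2; a_1 = (-2)/(3/2) = -4/3
  n = 2: D(2) = 2(2 + 1/2) = 5; numerator = -2(-4/3) = 8/3; a_2 = (8/3)/(5) = 8/15
  n = 3: D(3) = 3(3 + 1/2) = 21/2; numerator = -2(8/15) = -16/15; a_3 = (-16/15)/(21/2) = -32/315

r = 3/2; a_0 = 1; a_1 = -4/3; a_2 = 8/15; a_3 = -32/315


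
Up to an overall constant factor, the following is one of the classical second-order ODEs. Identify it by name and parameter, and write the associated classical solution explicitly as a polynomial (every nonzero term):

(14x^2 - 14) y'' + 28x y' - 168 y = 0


All three coefficients share the factor -14; dividing through by -14 gives  (1 - x^2) y'' - 2x y' + 12 y = 0.
This matches the Legendre equation (1 - x^2) y'' - 2x y' + n(n+1) y = 0 (note the -2x y' term) with n(n+1) = 12, so n = 3; the polynomial solution is P_3(x).
With y = sum_k a_k x^k, matching x^k gives (k+2)(k+1) a_{k+2} = [k(k+1) - n(n+1)] a_k = (k - 3)(k + 4) a_k. The right side vanishes at k = 3, so the series with the parity of 3 terminates at degree 3.
Standard normalization (P_n(1) = 1): leading coefficient (2n)!/(2^n (n!)^2) = 720/(8*36) = 5/2, so a_3 = 5/2. Work downward with a_k = (k+1)(k+2) a_{k+2} / ((k - 3)(k + 4)):
  a_1 = (2)(3)(5/2) / ((1 - 3)(1 + 4)) = 15/(-10) = -3/2
Hence P_3(x) = 5 x^3/2 - 3 x/2.

P_3(x); series = 5 x^3/2 - 3 x/2


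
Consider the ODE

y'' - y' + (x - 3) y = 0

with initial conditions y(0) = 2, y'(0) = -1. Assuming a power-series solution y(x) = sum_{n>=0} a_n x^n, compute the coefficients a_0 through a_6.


Ansatz: y(x) = sum_{n>=0} a_n x^n, so y'(x) = sum_{n>=1} n a_n x^(n-1) and y''(x) = sum_{n>=2} n(n-1) a_n x^(n-2).
Substitute into P(x) y'' + Q(x) y' + R(x) y = 0 with P(x) = 1, Q(x) = -1, R(x) = x - 3, and match powers of x.
Initial conditions: a_0 = 2, a_1 = -1.
Setting the coefficient of each power of x to zero and solving order by order (substituting the coefficients already found):
  x^0: 2 a_2 - a_1 - 3 a_0 = 0  ->  2 a_2 = a_1 + 3 a_0 = 5  ->  a_2 = 5/2
  x^1: 6 a_3 - 2 a_2 - 3 a_1 + a_0 = 0  ->  6 a_3 = 2 a_2 + 3 a_1 - a_0 = 0  ->  a_3 = 0
  x^2: 12 a_4 - 3 a_3 - 3 a_2 + a_1 = 0  ->  12 a_4 = 3 a_3 + 3 a_2 - a_1 = 17/2  ->  a_4 = 17/24
  x^3: 20 a_5 - 4 a_4 - 3 a_3 + a_2 = 0  ->  20 a_5 = 4 a_4 + 3 a_3 - a_2 = 1/3  ->  a_5 = 1/60
  x^4: 30 a_6 - 5 a_5 - 3 a_4 + a_3 = 0  ->  30 a_6 = 5 a_5 + 3 a_4 - a_3 = 53/24  ->  a_6 = 53/720
Truncated series: y(x) = 2 - x + (5/2) x^2 + (17/24) x^4 + (1/60) x^5 + (53/720) x^6 + O(x^7).

a_0 = 2; a_1 = -1; a_2 = 5/2; a_3 = 0; a_4 = 17/24; a_5 = 1/60; a_6 = 53/720


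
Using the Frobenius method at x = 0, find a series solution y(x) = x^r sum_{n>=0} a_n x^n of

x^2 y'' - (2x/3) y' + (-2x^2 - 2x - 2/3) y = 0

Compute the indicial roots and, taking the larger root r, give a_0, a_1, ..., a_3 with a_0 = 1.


Write in Frobenius form y'' + (p(x)/x) y' + (q(x)/x^2) y = 0:
  p(x) = -2/3,  q(x) = -2x^2 - 2x - 2/3.
Indicial equation: r(r-1) + (-2/3) r + (-2/3) = 0 -> roots r_1 = 2, r_2 = -1/3.
Take r = r_1 = 2. Let y(x) = x^r sum_{n>=0} a_n x^n with a_0 = 1.
Substitute y = x^r sum a_n x^n and match x^{r+n}. The recurrence is
  D(n) a_n - 2 a_{n-1} - 2 a_{n-2} = 0,  where D(n) = (r+n)(r+n-1) + (-2/3)(r+n) + (-2/3).
  a_n = [2 a_{n-1} + 2 a_{n-2}] / D(n).
Since the indicial polynomial factors as (r - r_1)(r - r_2), D(n) = (r_1 + n - r_1)(r_1 + n - r_2) = n(n + 7/3).
Evaluating step by step (a_0 = 1):
  n = 1: D(1) = 1(1 + 7/3) = 10/3; numerator = 2(1) = 2; a_1 = (2)/(10/3) = 3/5
  n = 2: D(2) = 2(2 + 7/3) = 26/3; numerator = 2(3/5) + 2(1) = 16/5; a_2 = (16/5)/(26/3) = 24/65
  n = 3: D(3) = 3(3 + 7/3) = 16; numerator = 2(24/65) + 2(3/5) = 126/65; a_3 = (126/65)/(16) = 63/520

r = 2; a_0 = 1; a_1 = 3/5; a_2 = 24/65; a_3 = 63/520


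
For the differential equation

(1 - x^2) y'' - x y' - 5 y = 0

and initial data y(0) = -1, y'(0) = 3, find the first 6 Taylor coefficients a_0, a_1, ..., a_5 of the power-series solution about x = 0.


Ansatz: y(x) = sum_{n>=0} a_n x^n, so y'(x) = sum_{n>=1} n a_n x^(n-1) and y''(x) = sum_{n>=2} n(n-1) a_n x^(n-2).
Substitute into P(x) y'' + Q(x) y' + R(x) y = 0 with P(x) = 1 - x^2, Q(x) = -x, R(x) = -5, and match powers of x.
Initial conditions: a_0 = -1, a_1 = 3.
Setting the coefficient of each power of x to zero and solving order by order (substituting the coefficients already found):
  x^0: 2 a_2 - 5 a_0 = 0  ->  2 a_2 = 5 a_0 = -5  ->  a_2 = -5/2
  x^1: 6 a_3 - 6 a_1 = 0  ->  6 a_3 = 6 a_1 = 18  ->  a_3 = 3
  x^2: 12 a_4 - 9 a_2 = 0  ->  12 a_4 = 9 a_2 = -45/2  ->  a_4 = -15/8
  x^3: 20 a_5 - 14 a_3 = 0  ->  20 a_5 = 14 a_3 = 42  ->  a_5 = 21/10
Truncated series: y(x) = -1 + 3 x - (5/2) x^2 + 3 x^3 - (15/8) x^4 + (21/10) x^5 + O(x^6).

a_0 = -1; a_1 = 3; a_2 = -5/2; a_3 = 3; a_4 = -15/8; a_5 = 21/10


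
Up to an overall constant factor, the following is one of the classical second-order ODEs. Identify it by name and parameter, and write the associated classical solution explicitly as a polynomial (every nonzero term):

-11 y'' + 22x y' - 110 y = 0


All three coefficients share the factor -11; dividing through by -11 gives  y'' - 2x y' + 10 y = 0.
This matches the Hermite equation y'' - 2x y' + 2n y = 0 with 2n = 10, so n = 5; the polynomial solution is H_5(x).
With y = sum_k a_k x^k, matching x^k gives (k+2)(k+1) a_{k+2} = 2(k - n) a_k = 2(k - 5) a_k. The right side vanishes at k = 5, so the series with the parity of 5 terminates at degree 5.
Standard normalization: leading coefficient of H_n is 2^n, so a_5 = 2^5 = 32. Work downward with a_k = (k+1)(k+2) a_{k+2} / (2(k - n)):
  a_3 = (4)(5)(32) / (2(3 - 5)) = 640/(-4) = -160
  a_1 = (2)(3)(-160) / (2(1 - 5)) = -960/(-8) = 120
Hence H_5(x) = 32 x^5 - 160 x^3 + 120 x.

H_5(x); series = 32 x^5 - 160 x^3 + 120 x


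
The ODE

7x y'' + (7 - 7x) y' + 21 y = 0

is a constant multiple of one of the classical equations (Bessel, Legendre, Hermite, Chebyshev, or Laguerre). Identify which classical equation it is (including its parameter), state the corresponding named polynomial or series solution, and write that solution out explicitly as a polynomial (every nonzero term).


All three coefficients share the factor 7; dividing through by 7 gives  x y'' + (1 - x) y' + 3 y = 0.
This matches the Laguerre equation x y'' + (1 - x) y' + n y = 0 with n = 3; the polynomial solution is L_3(x).
With y = sum_k a_k x^k, matching x^k gives (k+1)k a_{k+1} + (k+1) a_{k+1} - k a_k + n a_k = 0, i.e. (k+1)^2 a_{k+1} = (k - n) a_k = (k - 3) a_k. The right side vanishes at k = 3, so the series terminates at degree 3.
Standard normalization L_n(0) = 1 gives a_0 = 1. Work upward with a_{k+1} = (k - 3) a_k / (k+1)^2:
  a_1 = (0 - 3)(1) / 1^2 = -3/1 = -3
  a_2 = (1 - 3)(-3) / 2^2 = 6/4 = 3/2
  a_3 = (2 - 3)(3/2) / 3^2 = (-3/2)/9 = -1/6
Hence L_3(x) = -x^3/6 + 3 x^2/2 - 3 x + 1.

L_3(x); series = -x^3/6 + 3 x^2/2 - 3 x + 1


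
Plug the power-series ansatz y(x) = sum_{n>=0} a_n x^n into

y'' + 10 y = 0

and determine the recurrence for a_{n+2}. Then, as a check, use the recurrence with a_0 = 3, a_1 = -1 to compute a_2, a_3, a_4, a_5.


Substitute y = sum_n a_n x^n into y'' + (const) y = 0.
y''(x) = sum_{n>=0} (n+2)(n+1) a_{n+2} x^n.
The ODE becomes sum_n [(n+2)(n+1) a_{n+2} + 10 a_n] x^n = 0.
Setting each coefficient to zero gives the recurrence:
  (n+2)(n+1) a_{n+2} + 10 a_n = 0,
  a_{n+2} = -10 / ((n+1)(n+2)) a_n.

Check with a_0 = 3, a_1 = -1 (apply the recurrence for n = 0, 1, 2, 3): a_0 = 3, a_1 = -1, a_2 = -15, a_3 = 5/3, a_4 = 25/2, a_5 = -5/6.

a_{n+2} = -10/((n+1)(n+2)) * a_n; check: a_0 = 3, a_1 = -1, a_2 = -15, a_3 = 5/3, a_4 = 25/2, a_5 = -5/6


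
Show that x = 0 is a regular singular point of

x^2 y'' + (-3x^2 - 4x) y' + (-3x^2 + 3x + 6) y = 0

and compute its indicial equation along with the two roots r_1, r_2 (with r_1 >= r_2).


Divide by x^2 to reach normal form y'' + P_1(x) y' + P_2(x) y = 0 with P_1(x) = -3 - 4/x and P_2(x) = -3 + 3/x + 6/x^2.
x = 0 is a singular point because the y'-coefficient -3 - 4/x has a pole at x = 0 and the y-coefficient -3 + 3/x + 6/x^2 has a pole at x = 0.
It is a regular singular point because x P_1(x) = p(x) = -3x - 4 and x^2 P_2(x) = q(x) = -3x^2 + 3x + 6 are polynomials, hence analytic at x = 0.
p(0) = -4,  q(0) = 6.
Indicial equation: r(r-1) + p(0) r + q(0) = 0, i.e. r^2 + (p(0) - 1) r + q(0) = 0, i.e. r^2 - 5 r + 6 = 0.
Discriminant: (-5)^2 - 4(6) = 1, so r = (5 ± 1)/2.
Solving: r_1 = 3, r_2 = 2.

indicial: r^2 - 5 r + 6 = 0; roots r_1 = 3, r_2 = 2


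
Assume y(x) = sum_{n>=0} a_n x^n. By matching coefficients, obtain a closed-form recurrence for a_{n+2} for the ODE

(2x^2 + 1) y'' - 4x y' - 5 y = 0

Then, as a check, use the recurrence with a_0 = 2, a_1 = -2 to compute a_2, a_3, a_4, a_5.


Substitute y = sum_n a_n x^n.
(1 + 2 x^2) y'' contributes (n+2)(n+1) a_{n+2} + 2 n(n-1) a_n at x^n.
-4 x y'(x) contributes -4 n a_n at x^n.
-5 y(x) contributes -5 a_n at x^n.
Matching x^n: (n+2)(n+1) a_{n+2} + (2 n(n-1) - 4 n - 5) a_n = 0.
Thus a_{n+2} = (-2 n(n-1) + 4 n + 5) / ((n+1)(n+2)) * a_n.

Check with a_0 = 2, a_1 = -2 (apply the recurrence for n = 0, 1, 2, 3): a_0 = 2, a_1 = -2, a_2 = 5, a_3 = -3, a_4 = 15/4, a_5 = -3/4.

a_(n+2) = (-2 n(n-1) + 4 n + 5) / ((n+1)(n+2)) * a_n; check: a_0 = 2, a_1 = -2, a_2 = 5, a_3 = -3, a_4 = 15/4, a_5 = -3/4


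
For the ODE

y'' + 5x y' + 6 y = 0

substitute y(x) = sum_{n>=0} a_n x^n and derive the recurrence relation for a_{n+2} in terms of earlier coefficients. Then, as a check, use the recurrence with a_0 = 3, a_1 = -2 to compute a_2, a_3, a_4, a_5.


Substitute y = sum_n a_n x^n.
y''(x) has coefficient (n+2)(n+1) a_{n+2} at x^n;
5 x y'(x) has coefficient 5 n a_n at x^n (shift);
6 y(x) has coefficient 6 a_n at x^n.
Matching x^n: (n+2)(n+1) a_{n+2} + (5n + 6) a_n = 0.
Thus a_{n+2} = (-5n - 6) / ((n+1)(n+2)) * a_n.

Check with a_0 = 3, a_1 = -2 (apply the recurrence for n = 0, 1, 2, 3): a_0 = 3, a_1 = -2, a_2 = -9, a_3 = 11/3, a_4 = 12, a_5 = -77/20.

a_(n+2) = (-5n - 6) / ((n+1)(n+2)) * a_n; check: a_0 = 3, a_1 = -2, a_2 = -9, a_3 = 11/3, a_4 = 12, a_5 = -77/20


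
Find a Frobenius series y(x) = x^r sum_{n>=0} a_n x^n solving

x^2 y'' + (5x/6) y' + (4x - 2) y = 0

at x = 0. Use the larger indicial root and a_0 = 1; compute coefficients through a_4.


Write in Frobenius form y'' + (p(x)/x) y' + (q(x)/x^2) y = 0:
  p(x) = 5/6,  q(x) = 4x - 2.
Indicial equation: r(r-1) + (5/6) r + (-2) = 0 -> roots r_1 = 3/2, r_2 = -4/3.
Take r = r_1 = 3/2. Let y(x) = x^r sum_{n>=0} a_n x^n with a_0 = 1.
Substitute y = x^r sum a_n x^n and match x^{r+n}. The recurrence is
  D(n) a_n + 4 a_{n-1} = 0,  where D(n) = (r+n)(r+n-1) + (5/6)(r+n) + (-2).
  a_n = -4 / D(n) * a_{n-1}.
Since the indicial polynomial factors as (r - r_1)(r - r_2), D(n) = (r_1 + n - r_1)(r_1 + n - r_2) = n(n + 17/6).
Evaluating step by step (a_0 = 1):
  n = 1: D(1) = 1(1 + 17/6) = 23/6; numerator = -4(1) = -4; a_1 = (-4)/(23/6) = -24/23
  n = 2: D(2) = 2(2 + 17/6) = 29/3; numerator = -4(-24/23) = 96/23; a_2 = (96/23)/(29/3) = 288/667
  n = 3: D(3) = 3(3 + 17/6) = 35/2; numerator = -4(288/667) = -1152/667; a_3 = (-1152/667)/(35/2) = -2304/23345
  n = 4: D(4) = 4(4 + 17/6) = 82/3; numerator = -4(-2304/23345) = 9216/23345; a_4 = (9216/23345)/(82/3) = 13824/957145

r = 3/2; a_0 = 1; a_1 = -24/23; a_2 = 288/667; a_3 = -2304/23345; a_4 = 13824/957145


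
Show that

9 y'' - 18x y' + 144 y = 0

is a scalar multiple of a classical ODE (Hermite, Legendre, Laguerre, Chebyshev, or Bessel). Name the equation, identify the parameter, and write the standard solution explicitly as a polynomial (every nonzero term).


All three coefficients share the factor 9; dividing through by 9 gives  y'' - 2x y' + 16 y = 0.
This matches the Hermite equation y'' - 2x y' + 2n y = 0 with 2n = 16, so n = 8; the polynomial solution is H_8(x).
With y = sum_k a_k x^k, matching x^k gives (k+2)(k+1) a_{k+2} = 2(k - n) a_k = 2(k - 8) a_k. The right side vanishes at k = 8, so the series with the parity of 8 terminates at degree 8.
Standard normalization: leading coefficient of H_n is 2^n, so a_8 = 2^8 = 256. Work downward with a_k = (k+1)(k+2) a_{k+2} / (2(k - n)):
  a_6 = (7)(8)(256) / (2(6 - 8)) = 14336/(-4) = -3584
  a_4 = (5)(6)(-3584) / (2(4 - 8)) = -107520/(-8) = 13440
  a_2 = (3)(4)(13440) / (2(2 - 8)) = 161280/(-12) = -13440
  a_0 = (1)(2)(-13440) / (2(0 - 8)) = -26880/(-16) = 1680
Hence H_8(x) = 256 x^8 - 3584 x^6 + 13440 x^4 - 13440 x^2 + 1680.

H_8(x); series = 256 x^8 - 3584 x^6 + 13440 x^4 - 13440 x^2 + 1680


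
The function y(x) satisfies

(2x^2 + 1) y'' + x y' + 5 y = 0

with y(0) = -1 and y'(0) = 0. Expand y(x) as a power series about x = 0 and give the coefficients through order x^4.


Ansatz: y(x) = sum_{n>=0} a_n x^n, so y'(x) = sum_{n>=1} n a_n x^(n-1) and y''(x) = sum_{n>=2} n(n-1) a_n x^(n-2).
Substitute into P(x) y'' + Q(x) y' + R(x) y = 0 with P(x) = 2x^2 + 1, Q(x) = x, R(x) = 5, and match powers of x.
Initial conditions: a_0 = -1, a_1 = 0.
Setting the coefficient of each power of x to zero and solving order by order (substituting the coefficients already found):
  x^0: 2 a_2 + 5 a_0 = 0  ->  2 a_2 = -5 a_0 = 5  ->  a_2 = 5/2
  x^1: 6 a_3 + 6 a_1 = 0  ->  6 a_3 = -6 a_1 = 0  ->  a_3 = 0
  x^2: 12 a_4 + 11 a_2 = 0  ->  12 a_4 = -11 a_2 = -55/2  ->  a_4 = -55/24
Truncated series: y(x) = -1 + (5/2) x^2 - (55/24) x^4 + O(x^5).

a_0 = -1; a_1 = 0; a_2 = 5/2; a_3 = 0; a_4 = -55/24


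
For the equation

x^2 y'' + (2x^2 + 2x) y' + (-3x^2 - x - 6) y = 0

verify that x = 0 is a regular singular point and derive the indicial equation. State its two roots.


Divide by x^2 to reach normal form y'' + P_1(x) y' + P_2(x) y = 0 with P_1(x) = 2 + 2/x and P_2(x) = -3 - 1/x - 6/x^2.
x = 0 is a singular point because the y'-coefficient 2 + 2/x has a pole at x = 0 and the y-coefficient -3 - 1/x - 6/x^2 has a pole at x = 0.
It is a regular singular point because x P_1(x) = p(x) = 2x + 2 and x^2 P_2(x) = q(x) = -3x^2 - x - 6 are polynomials, hence analytic at x = 0.
p(0) = 2,  q(0) = -6.
Indicial equation: r(r-1) + p(0) r + q(0) = 0, i.e. r^2 + (p(0) - 1) r + q(0) = 0, i.e. r^2 + 1 r - 6 = 0.
Discriminant: (1)^2 - 4(-6) = 25, so r = (-1 ± 5)/2.
Solving: r_1 = 2, r_2 = -3.

indicial: r^2 + 1 r - 6 = 0; roots r_1 = 2, r_2 = -3


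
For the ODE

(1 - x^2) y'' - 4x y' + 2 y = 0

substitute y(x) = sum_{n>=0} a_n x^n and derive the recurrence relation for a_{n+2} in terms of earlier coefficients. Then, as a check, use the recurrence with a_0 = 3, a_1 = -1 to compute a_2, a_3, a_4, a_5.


Substitute y = sum_n a_n x^n.
(1 - 1 x^2) y'' contributes (n+2)(n+1) a_{n+2} - n(n-1) a_n at x^n.
-4 x y'(x) contributes -4 n a_n at x^n.
2 y(x) contributes 2 a_n at x^n.
Matching x^n: (n+2)(n+1) a_{n+2} + (-n(n-1) - 4 n + 2) a_n = 0.
Thus a_{n+2} = (n(n-1) + 4 n - 2) / ((n+1)(n+2)) * a_n.

Check with a_0 = 3, a_1 = -1 (apply the recurrence for n = 0, 1, 2, 3): a_0 = 3, a_1 = -1, a_2 = -3, a_3 = -1/3, a_4 = -2, a_5 = -4/15.

a_(n+2) = (n(n-1) + 4 n - 2) / ((n+1)(n+2)) * a_n; check: a_0 = 3, a_1 = -1, a_2 = -3, a_3 = -1/3, a_4 = -2, a_5 = -4/15


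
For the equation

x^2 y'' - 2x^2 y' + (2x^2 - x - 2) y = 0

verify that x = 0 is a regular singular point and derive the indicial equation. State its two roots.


Divide by x^2 to reach normal form y'' + P_1(x) y' + P_2(x) y = 0 with P_1(x) = -2 and P_2(x) = 2 - 1/x - 2/x^2.
x = 0 is a singular point because the y-coefficient 2 - 1/x - 2/x^2 has a pole at x = 0.
It is a regular singular point because x P_1(x) = p(x) = -2x and x^2 P_2(x) = q(x) = 2x^2 - x - 2 are polynomials, hence analytic at x = 0.
p(0) = 0,  q(0) = -2.
Indicial equation: r(r-1) + p(0) r + q(0) = 0, i.e. r^2 + (p(0) - 1) r + q(0) = 0, i.e. r^2 - 1 r - 2 = 0.
Discriminant: (-1)^2 - 4(-2) = 9, so r = (1 ± 3)/2.
Solving: r_1 = 2, r_2 = -1.

indicial: r^2 - 1 r - 2 = 0; roots r_1 = 2, r_2 = -1


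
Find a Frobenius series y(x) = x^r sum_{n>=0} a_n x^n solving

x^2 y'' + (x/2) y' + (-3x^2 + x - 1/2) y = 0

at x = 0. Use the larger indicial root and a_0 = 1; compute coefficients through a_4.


Write in Frobenius form y'' + (p(x)/x) y' + (q(x)/x^2) y = 0:
  p(x) = 1/2,  q(x) = -3x^2 + x - 1/2.
Indicial equation: r(r-1) + (1/2) r + (-1/2) = 0 -> roots r_1 = 1, r_2 = -1/2.
Take r = r_1 = 1. Let y(x) = x^r sum_{n>=0} a_n x^n with a_0 = 1.
Substitute y = x^r sum a_n x^n and match x^{r+n}. The recurrence is
  D(n) a_n + 1 a_{n-1} - 3 a_{n-2} = 0,  where D(n) = (r+n)(r+n-1) + (1/2)(r+n) + (-1/2).
  a_n = [-1 a_{n-1} + 3 a_{n-2}] / D(n).
Since the indicial polynomial factors as (r - r_1)(r - r_2), D(n) = (r_1 + n - r_1)(r_1 + n - r_2) = n(n + 3/2).
Evaluating step by step (a_0 = 1):
  n = 1: D(1) = 1(1 + 3/2) = 5/2; numerator = -1(1) = -1; a_1 = (-1)/(5/2) = -2/5
  n = 2: D(2) = 2(2 + 3/2) = 7; numerator = -1(-2/5) + 3(1) = 17/5; a_2 = (17/5)/(7) = 17/35
  n = 3: D(3) = 3(3 + 3/2) = 27/2; numerator = -1(17/35) + 3(-2/5) = -59/35; a_3 = (-59/35)/(27/2) = -118/945
  n = 4: D(4) = 4(4 + 3/2) = 22; numerator = -1(-118/945) + 3(17/35) = 299/189; a_4 = (299/189)/(22) = 299/4158

r = 1; a_0 = 1; a_1 = -2/5; a_2 = 17/35; a_3 = -118/945; a_4 = 299/4158


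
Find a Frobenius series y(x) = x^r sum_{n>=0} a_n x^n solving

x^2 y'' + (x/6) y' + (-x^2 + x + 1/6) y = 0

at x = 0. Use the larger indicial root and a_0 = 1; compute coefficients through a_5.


Write in Frobenius form y'' + (p(x)/x) y' + (q(x)/x^2) y = 0:
  p(x) = 1/6,  q(x) = -x^2 + x + 1/6.
Indicial equation: r(r-1) + (1/6) r + (1/6) = 0 -> roots r_1 = 1/2, r_2 = 1/3.
Take r = r_1 = 1/2. Let y(x) = x^r sum_{n>=0} a_n x^n with a_0 = 1.
Substitute y = x^r sum a_n x^n and match x^{r+n}. The recurrence is
  D(n) a_n + 1 a_{n-1} - 1 a_{n-2} = 0,  where D(n) = (r+n)(r+n-1) + (1/6)(r+n) + (1/6).
  a_n = [-1 a_{n-1} + 1 a_{n-2}] / D(n).
Since the indicial polynomial factors as (r - r_1)(r - r_2), D(n) = (r_1 + n - r_1)(r_1 + n - r_2) = n(n + 1/6).
Evaluating step by step (a_0 = 1):
  n = 1: D(1) = 1(1 + 1/6) = 7/6; numerator = -1(1) = -1; a_1 = (-1)/(7/6) = -6/7
  n = 2: D(2) = 2(2 + 1/6) = 13/3; numerator = -1(-6/7) + 1(1) = 13/7; a_2 = (13/7)/(13/3) = 3/7
  n = 3: D(3) = 3(3 + 1/6) = 19/2; numerator = -1(3/7) + 1(-6/7) = -9/7; a_3 = (-9/7)/(19/2) = -18/133
  n = 4: D(4) = 4(4 + 1/6) = 50/3; numerator = -1(-18/133) + 1(3/7) = 75/133; a_4 = (75/133)/(50/3) = 9/266
  n = 5: D(5) = 5(5 + 1/6) = 155/6; numerator = -1(9/266) + 1(-18/133) = -45/266; a_5 = (-45/266)/(155/6) = -27/4123

r = 1/2; a_0 = 1; a_1 = -6/7; a_2 = 3/7; a_3 = -18/133; a_4 = 9/266; a_5 = -27/4123


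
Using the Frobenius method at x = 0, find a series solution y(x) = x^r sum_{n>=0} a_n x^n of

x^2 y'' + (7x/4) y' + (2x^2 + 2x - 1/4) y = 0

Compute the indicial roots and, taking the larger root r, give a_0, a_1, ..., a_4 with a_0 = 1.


Write in Frobenius form y'' + (p(x)/x) y' + (q(x)/x^2) y = 0:
  p(x) = 7/4,  q(x) = 2x^2 + 2x - 1/4.
Indicial equation: r(r-1) + (7/4) r + (-1/4) = 0 -> roots r_1 = 1/4, r_2 = -1.
Take r = r_1 = 1/4. Let y(x) = x^r sum_{n>=0} a_n x^n with a_0 = 1.
Substitute y = x^r sum a_n x^n and match x^{r+n}. The recurrence is
  D(n) a_n + 2 a_{n-1} + 2 a_{n-2} = 0,  where D(n) = (r+n)(r+n-1) + (7/4)(r+n) + (-1/4).
  a_n = [-2 a_{n-1} - 2 a_{n-2}] / D(n).
Since the indicial polynomial factors as (r - r_1)(r - r_2), D(n) = (r_1 + n - r_1)(r_1 + n - r_2) = n(n + 5/4).
Evaluating step by step (a_0 = 1):
  n = 1: D(1) = 1(1 + 5/4) = 9/4; numerator = -2(1) = -2; a_1 = (-2)/(9/4) = -8/9
  n = 2: D(2) = 2(2 + 5/4) = 13/2; numerator = -2(-8/9) - 2(1) = -2/9; a_2 = (-2/9)/(13/2) = -4/117
  n = 3: D(3) = 3(3 + 5/4) = 51/4; numerator = -2(-4/117) - 2(-8/9) = 24/13; a_3 = (24/13)/(51/4) = 32/221
  n = 4: D(4) = 4(4 + 5/4) = 21; numerator = -2(32/221) - 2(-4/117) = -440/1989; a_4 = (-440/1989)/(21) = -440/41769

r = 1/4; a_0 = 1; a_1 = -8/9; a_2 = -4/117; a_3 = 32/221; a_4 = -440/41769


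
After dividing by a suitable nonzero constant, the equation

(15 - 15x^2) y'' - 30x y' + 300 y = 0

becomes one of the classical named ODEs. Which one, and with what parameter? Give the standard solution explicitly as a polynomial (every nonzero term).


All three coefficients share the factor 15; dividing through by 15 gives  (1 - x^2) y'' - 2x y' + 20 y = 0.
This matches the Legendre equation (1 - x^2) y'' - 2x y' + n(n+1) y = 0 (note the -2x y' term) with n(n+1) = 20, so n = 4; the polynomial solution is P_4(x).
With y = sum_k a_k x^k, matching x^k gives (k+2)(k+1) a_{k+2} = [k(k+1) - n(n+1)] a_k = (k - 4)(k + 5) a_k. The right side vanishes at k = 4, so the series with the parity of 4 terminates at degree 4.
Standard normalization (P_n(1) = 1): leading coefficient (2n)!/(2^n (n!)^2) = 40320/(16*576) = 35/8, so a_4 = 35/8. Work downward with a_k = (k+1)(k+2) a_{k+2} / ((k - 4)(k + 5)):
  a_2 = (3)(4)(35/8) / ((2 - 4)(2 + 5)) = (105/2)/(-14) = -15/4
  a_0 = (1)(2)(-15/4) / ((0 - 4)(0 + 5)) = (-15/2)/(-20) = 3/8
Hence P_4(x) = 35 x^4/8 - 15 x^2/4 + 3/8.

P_4(x); series = 35 x^4/8 - 15 x^2/4 + 3/8


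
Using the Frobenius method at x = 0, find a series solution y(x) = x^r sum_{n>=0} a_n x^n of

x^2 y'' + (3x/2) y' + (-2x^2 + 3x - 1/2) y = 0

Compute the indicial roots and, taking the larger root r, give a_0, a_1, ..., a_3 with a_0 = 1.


Write in Frobenius form y'' + (p(x)/x) y' + (q(x)/x^2) y = 0:
  p(x) = 3/2,  q(x) = -2x^2 + 3x - 1/2.
Indicial equation: r(r-1) + (3/2) r + (-1/2) = 0 -> roots r_1 = 1/2, r_2 = -1.
Take r = r_1 = 1/2. Let y(x) = x^r sum_{n>=0} a_n x^n with a_0 = 1.
Substitute y = x^r sum a_n x^n and match x^{r+n}. The recurrence is
  D(n) a_n + 3 a_{n-1} - 2 a_{n-2} = 0,  where D(n) = (r+n)(r+n-1) + (3/2)(r+n) + (-1/2).
  a_n = [-3 a_{n-1} + 2 a_{n-2}] / D(n).
Since the indicial polynomial factors as (r - r_1)(r - r_2), D(n) = (r_1 + n - r_1)(r_1 + n - r_2) = n(n + 3/2).
Evaluating step by step (a_0 = 1):
  n = 1: D(1) = 1(1 + 3/2) = 5/2; numerator = -3(1) = -3; a_1 = (-3)/(5/2) = -6/5
  n = 2: D(2) = 2(2 + 3/2) = 7; numerator = -3(-6/5) + 2(1) = 28/5; a_2 = (28/5)/(7) = 4/5
  n = 3: D(3) = 3(3 + 3/2) = 27/2; numerator = -3(4/5) + 2(-6/5) = -24/5; a_3 = (-24/5)/(27/2) = -16/45

r = 1/2; a_0 = 1; a_1 = -6/5; a_2 = 4/5; a_3 = -16/45


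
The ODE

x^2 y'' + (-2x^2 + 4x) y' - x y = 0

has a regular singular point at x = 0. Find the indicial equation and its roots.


Divide by x^2 to reach normal form y'' + P_1(x) y' + P_2(x) y = 0 with P_1(x) = -2 + 4/x and P_2(x) = -1/x.
x = 0 is a singular point because the y'-coefficient -2 + 4/x has a pole at x = 0 and the y-coefficient -1/x has a pole at x = 0.
It is a regular singular point because x P_1(x) = p(x) = 4 - 2x and x^2 P_2(x) = q(x) = -x are polynomials, hence analytic at x = 0.
p(0) = 4,  q(0) = 0.
Indicial equation: r(r-1) + p(0) r + q(0) = 0, i.e. r^2 + (p(0) - 1) r + q(0) = 0, i.e. r^2 + 3 r = 0.
Discriminant: (3)^2 - 4(0) = 9, so r = (-3 ± 3)/2.
Solving: r_1 = 0, r_2 = -3.

indicial: r^2 + 3 r = 0; roots r_1 = 0, r_2 = -3


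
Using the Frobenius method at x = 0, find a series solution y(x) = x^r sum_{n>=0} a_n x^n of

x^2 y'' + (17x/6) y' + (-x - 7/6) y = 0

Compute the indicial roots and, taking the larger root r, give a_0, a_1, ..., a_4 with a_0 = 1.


Write in Frobenius form y'' + (p(x)/x) y' + (q(x)/x^2) y = 0:
  p(x) = 17/6,  q(x) = -x - 7/6.
Indicial equation: r(r-1) + (17/6) r + (-7/6) = 0 -> roots r_1 = 1/2, r_2 = -7/3.
Take r = r_1 = 1/2. Let y(x) = x^r sum_{n>=0} a_n x^n with a_0 = 1.
Substitute y = x^r sum a_n x^n and match x^{r+n}. The recurrence is
  D(n) a_n - 1 a_{n-1} = 0,  where D(n) = (r+n)(r+n-1) + (17/6)(r+n) + (-7/6).
  a_n = 1 / D(n) * a_{n-1}.
Since the indicial polynomial factors as (r - r_1)(r - r_2), D(n) = (r_1 + n - r_1)(r_1 + n - r_2) = n(n + 17/6).
Evaluating step by step (a_0 = 1):
  n = 1: D(1) = 1(1 + 17/6) = 23/6; numerator = 1(1) = 1; a_1 = (1)/(23/6) = 6/23
  n = 2: D(2) = 2(2 + 17/6) = 29/3; numerator = 1(6/23) = 6/23; a_2 = (6/23)/(29/3) = 18/667
  n = 3: D(3) = 3(3 + 17/6) = 35/2; numerator = 1(18/667) = 18/667; a_3 = (18/667)/(35/2) = 36/23345
  n = 4: D(4) = 4(4 + 17/6) = 82/3; numerator = 1(36/23345) = 36/23345; a_4 = (36/23345)/(82/3) = 54/957145

r = 1/2; a_0 = 1; a_1 = 6/23; a_2 = 18/667; a_3 = 36/23345; a_4 = 54/957145


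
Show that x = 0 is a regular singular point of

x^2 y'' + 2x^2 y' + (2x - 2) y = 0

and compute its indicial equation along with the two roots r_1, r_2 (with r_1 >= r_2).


Divide by x^2 to reach normal form y'' + P_1(x) y' + P_2(x) y = 0 with P_1(x) = 2 and P_2(x) = 2/x - 2/x^2.
x = 0 is a singular point because the y-coefficient 2/x - 2/x^2 has a pole at x = 0.
It is a regular singular point because x P_1(x) = p(x) = 2x and x^2 P_2(x) = q(x) = 2x - 2 are polynomials, hence analytic at x = 0.
p(0) = 0,  q(0) = -2.
Indicial equation: r(r-1) + p(0) r + q(0) = 0, i.e. r^2 + (p(0) - 1) r + q(0) = 0, i.e. r^2 - 1 r - 2 = 0.
Discriminant: (-1)^2 - 4(-2) = 9, so r = (1 ± 3)/2.
Solving: r_1 = 2, r_2 = -1.

indicial: r^2 - 1 r - 2 = 0; roots r_1 = 2, r_2 = -1


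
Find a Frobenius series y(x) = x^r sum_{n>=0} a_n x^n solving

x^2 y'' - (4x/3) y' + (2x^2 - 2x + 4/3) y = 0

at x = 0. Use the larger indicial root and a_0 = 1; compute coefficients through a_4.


Write in Frobenius form y'' + (p(x)/x) y' + (q(x)/x^2) y = 0:
  p(x) = -4/3,  q(x) = 2x^2 - 2x + 4/3.
Indicial equation: r(r-1) + (-4/3) r + (4/3) = 0 -> roots r_1 = 4/3, r_2 = 1.
Take r = r_1 = 4/3. Let y(x) = x^r sum_{n>=0} a_n x^n with a_0 = 1.
Substitute y = x^r sum a_n x^n and match x^{r+n}. The recurrence is
  D(n) a_n - 2 a_{n-1} + 2 a_{n-2} = 0,  where D(n) = (r+n)(r+n-1) + (-4/3)(r+n) + (4/3).
  a_n = [2 a_{n-1} - 2 a_{n-2}] / D(n).
Since the indicial polynomial factors as (r - r_1)(r - r_2), D(n) = (r_1 + n - r_1)(r_1 + n - r_2) = n(n + 1/3).
Evaluating step by step (a_0 = 1):
  n = 1: D(1) = 1(1 + 1/3) = 4/3; numerator = 2(1) = 2; a_1 = (2)/(4/3) = 3/2
  n = 2: D(2) = 2(2 + 1/3) = 14/3; numerator = 2(3/2) - 2(1) = 1; a_2 = (1)/(14/3) = 3/14
  n = 3: D(3) = 3(3 + 1/3) = 10; numerator = 2(3/14) - 2(3/2) = -18/7; a_3 = (-18/7)/(10) = -9/35
  n = 4: D(4) = 4(4 + 1/3) = 52/3; numerator = 2(-9/35) - 2(3/14) = -33/35; a_4 = (-33/35)/(52/3) = -99/1820

r = 4/3; a_0 = 1; a_1 = 3/2; a_2 = 3/14; a_3 = -9/35; a_4 = -99/1820


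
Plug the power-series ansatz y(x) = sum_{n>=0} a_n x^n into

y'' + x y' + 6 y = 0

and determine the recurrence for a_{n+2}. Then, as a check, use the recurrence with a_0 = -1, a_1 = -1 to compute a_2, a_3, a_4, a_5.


Substitute y = sum_n a_n x^n.
y''(x) has coefficient (n+2)(n+1) a_{n+2} at x^n;
x y'(x) has coefficient n a_n at x^n (shift);
6 y(x) has coefficient 6 a_n at x^n.
Matching x^n: (n+2)(n+1) a_{n+2} + (n + 6) a_n = 0.
Thus a_{n+2} = (-n - 6) / ((n+1)(n+2)) * a_n.

Check with a_0 = -1, a_1 = -1 (apply the recurrence for n = 0, 1, 2, 3): a_0 = -1, a_1 = -1, a_2 = 3, a_3 = 7/6, a_4 = -2, a_5 = -21/40.

a_(n+2) = (-n - 6) / ((n+1)(n+2)) * a_n; check: a_0 = -1, a_1 = -1, a_2 = 3, a_3 = 7/6, a_4 = -2, a_5 = -21/40


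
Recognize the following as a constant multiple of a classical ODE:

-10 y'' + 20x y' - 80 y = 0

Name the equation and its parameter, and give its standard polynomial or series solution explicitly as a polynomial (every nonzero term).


All three coefficients share the factor -10; dividing through by -10 gives  y'' - 2x y' + 8 y = 0.
This matches the Hermite equation y'' - 2x y' + 2n y = 0 with 2n = 8, so n = 4; the polynomial solution is H_4(x).
With y = sum_k a_k x^k, matching x^k gives (k+2)(k+1) a_{k+2} = 2(k - n) a_k = 2(k - 4) a_k. The right side vanishes at k = 4, so the series with the parity of 4 terminates at degree 4.
Standard normalization: leading coefficient of H_n is 2^n, so a_4 = 2^4 = 16. Work downward with a_k = (k+1)(k+2) a_{k+2} / (2(k - n)):
  a_2 = (3)(4)(16) / (2(2 - 4)) = 192/(-4) = -48
  a_0 = (1)(2)(-48) / (2(0 - 4)) = -96/(-8) = 12
Hence H_4(x) = 16 x^4 - 48 x^2 + 12.

H_4(x); series = 16 x^4 - 48 x^2 + 12


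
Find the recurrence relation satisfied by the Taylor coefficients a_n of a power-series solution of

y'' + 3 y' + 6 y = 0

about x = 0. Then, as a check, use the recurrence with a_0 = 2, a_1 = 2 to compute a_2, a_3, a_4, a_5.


Substitute y = sum_n a_n x^n.
y''(x) has coefficient (n+2)(n+1) a_{n+2} at x^n;
3 y'(x) has coefficient 3 (n+1) a_{n+1} at x^n;
6 y(x) has coefficient 6 a_n at x^n.
Matching x^n: (n+2)(n+1) a_{n+2} + 3 (n+1) a_{n+1} + 6 a_n = 0.
Thus a_{n+2} = [-3 (n+1) a_{n+1} - 6 a_n] / ((n+1)(n+2)).

Check with a_0 = 2, a_1 = 2 (apply the recurrence for n = 0, 1, 2, 3): a_0 = 2, a_1 = 2, a_2 = -9, a_3 = 7, a_4 = -3/4, a_5 = -33/20.

a_(n+2) = [-3 (n+1) a_(n+1) - 6 a_n] / ((n+1)(n+2)); check: a_0 = 2, a_1 = 2, a_2 = -9, a_3 = 7, a_4 = -3/4, a_5 = -33/20


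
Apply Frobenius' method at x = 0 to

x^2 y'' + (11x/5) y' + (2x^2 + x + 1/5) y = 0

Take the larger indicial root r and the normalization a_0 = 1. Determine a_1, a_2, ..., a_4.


Write in Frobenius form y'' + (p(x)/x) y' + (q(x)/x^2) y = 0:
  p(x) = 11/5,  q(x) = 2x^2 + x + 1/5.
Indicial equation: r(r-1) + (11/5) r + (1/5) = 0 -> roots r_1 = -1/5, r_2 = -1.
Take r = r_1 = -1/5. Let y(x) = x^r sum_{n>=0} a_n x^n with a_0 = 1.
Substitute y = x^r sum a_n x^n and match x^{r+n}. The recurrence is
  D(n) a_n + 1 a_{n-1} + 2 a_{n-2} = 0,  where D(n) = (r+n)(r+n-1) + (11/5)(r+n) + (1/5).
  a_n = [-1 a_{n-1} - 2 a_{n-2}] / D(n).
Since the indicial polynomial factors as (r - r_1)(r - r_2), D(n) = (r_1 + n - r_1)(r_1 + n - r_2) = n(n + 4/5).
Evaluating step by step (a_0 = 1):
  n = 1: D(1) = 1(1 + 4/5) = 9/5; numerator = -1(1) = -1; a_1 = (-1)/(9/5) = -5/9
  n = 2: D(2) = 2(2 + 4/5) = 28/5; numerator = -1(-5/9) - 2(1) = -13/9; a_2 = (-13/9)/(28/5) = -65/252
  n = 3: D(3) = 3(3 + 4/5) = 57/5; numerator = -1(-65/252) - 2(-5/9) = 115/84; a_3 = (115/84)/(57/5) = 575/4788
  n = 4: D(4) = 4(4 + 4/5) = 96/5; numerator = -1(575/4788) - 2(-65/252) = 1895/4788; a_4 = (1895/4788)/(96/5) = 9475/459648

r = -1/5; a_0 = 1; a_1 = -5/9; a_2 = -65/252; a_3 = 575/4788; a_4 = 9475/459648


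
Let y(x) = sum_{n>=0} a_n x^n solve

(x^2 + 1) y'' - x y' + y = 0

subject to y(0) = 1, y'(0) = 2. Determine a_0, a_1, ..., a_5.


Ansatz: y(x) = sum_{n>=0} a_n x^n, so y'(x) = sum_{n>=1} n a_n x^(n-1) and y''(x) = sum_{n>=2} n(n-1) a_n x^(n-2).
Substitute into P(x) y'' + Q(x) y' + R(x) y = 0 with P(x) = x^2 + 1, Q(x) = -x, R(x) = 1, and match powers of x.
Initial conditions: a_0 = 1, a_1 = 2.
Setting the coefficient of each power of x to zero and solving order by order (substituting the coefficients already found):
  x^0: 2 a_2 + a_0 = 0  ->  2 a_2 = -a_0 = -1  ->  a_2 = -1/2
  x^1: 6 a_3 = 0  ->  a_3 = 0
  x^2: 12 a_4 + a_2 = 0  ->  12 a_4 = -a_2 = 1/2  ->  a_4 = 1/24
  x^3: 20 a_5 + 4 a_3 = 0  ->  20 a_5 = -4 a_3 = 0  ->  a_5 = 0
Truncated series: y(x) = 1 + 2 x - (1/2) x^2 + (1/24) x^4 + O(x^6).

a_0 = 1; a_1 = 2; a_2 = -1/2; a_3 = 0; a_4 = 1/24; a_5 = 0


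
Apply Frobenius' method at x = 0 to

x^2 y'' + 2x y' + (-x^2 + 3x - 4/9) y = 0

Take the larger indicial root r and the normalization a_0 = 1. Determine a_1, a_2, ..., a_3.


Write in Frobenius form y'' + (p(x)/x) y' + (q(x)/x^2) y = 0:
  p(x) = 2,  q(x) = -x^2 + 3x - 4/9.
Indicial equation: r(r-1) + (2) r + (-4/9) = 0 -> roots r_1 = 1/3, r_2 = -4/3.
Take r = r_1 = 1/3. Let y(x) = x^r sum_{n>=0} a_n x^n with a_0 = 1.
Substitute y = x^r sum a_n x^n and match x^{r+n}. The recurrence is
  D(n) a_n + 3 a_{n-1} - 1 a_{n-2} = 0,  where D(n) = (r+n)(r+n-1) + (2)(r+n) + (-4/9).
  a_n = [-3 a_{n-1} + 1 a_{n-2}] / D(n).
Since the indicial polynomial factors as (r - r_1)(r - r_2), D(n) = (r_1 + n - r_1)(r_1 + n - r_2) = n(n + 5/3).
Evaluating step by step (a_0 = 1):
  n = 1: D(1) = 1(1 + 5/3) = 8/3; numerator = -3(1) = -3; a_1 = (-3)/(8/3) = -9/8
  n = 2: D(2) = 2(2 + 5/3) = 22/3; numerator = -3(-9/8) + 1(1) = 35/8; a_2 = (35/8)/(22/3) = 105/176
  n = 3: D(3) = 3(3 + 5/3) = 14; numerator = -3(105/176) + 1(-9/8) = -513/176; a_3 = (-513/176)/(14) = -513/2464

r = 1/3; a_0 = 1; a_1 = -9/8; a_2 = 105/176; a_3 = -513/2464


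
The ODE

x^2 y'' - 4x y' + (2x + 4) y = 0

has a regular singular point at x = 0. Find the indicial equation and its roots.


Divide by x^2 to reach normal form y'' + P_1(x) y' + P_2(x) y = 0 with P_1(x) = -4/x and P_2(x) = 2/x + 4/x^2.
x = 0 is a singular point because the y'-coefficient -4/x has a pole at x = 0 and the y-coefficient 2/x + 4/x^2 has a pole at x = 0.
It is a regular singular point because x P_1(x) = p(x) = -4 and x^2 P_2(x) = q(x) = 2x + 4 are polynomials, hence analytic at x = 0.
p(0) = -4,  q(0) = 4.
Indicial equation: r(r-1) + p(0) r + q(0) = 0, i.e. r^2 + (p(0) - 1) r + q(0) = 0, i.e. r^2 - 5 r + 4 = 0.
Discriminant: (-5)^2 - 4(4) = 9, so r = (5 ± 3)/2.
Solving: r_1 = 4, r_2 = 1.

indicial: r^2 - 5 r + 4 = 0; roots r_1 = 4, r_2 = 1


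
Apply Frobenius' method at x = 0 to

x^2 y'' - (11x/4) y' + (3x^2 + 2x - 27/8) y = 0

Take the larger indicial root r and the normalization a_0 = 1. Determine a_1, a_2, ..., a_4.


Write in Frobenius form y'' + (p(x)/x) y' + (q(x)/x^2) y = 0:
  p(x) = -11/4,  q(x) = 3x^2 + 2x - 27/8.
Indicial equation: r(r-1) + (-11/4) r + (-27/8) = 0 -> roots r_1 = 9/2, r_2 = -3/4.
Take r = r_1 = 9/2. Let y(x) = x^r sum_{n>=0} a_n x^n with a_0 = 1.
Substitute y = x^r sum a_n x^n and match x^{r+n}. The recurrence is
  D(n) a_n + 2 a_{n-1} + 3 a_{n-2} = 0,  where D(n) = (r+n)(r+n-1) + (-11/4)(r+n) + (-27/8).
  a_n = [-2 a_{n-1} - 3 a_{n-2}] / D(n).
Since the indicial polynomial factors as (r - r_1)(r - r_2), D(n) = (r_1 + n - r_1)(r_1 + n - r_2) = n(n + 21/4).
Evaluating step by step (a_0 = 1):
  n = 1: D(1) = 1(1 + 21/4) = 25/4; numerator = -2(1) = -2; a_1 = (-2)/(25/4) = -8/25
  n = 2: D(2) = 2(2 + 21/4) = 29/2; numerator = -2(-8/25) - 3(1) = -59/25; a_2 = (-59/25)/(29/2) = -118/725
  n = 3: D(3) = 3(3 + 21/4) = 99/4; numerator = -2(-118/725) - 3(-8/25) = 932/725; a_3 = (932/725)/(99/4) = 3728/71775
  n = 4: D(4) = 4(4 + 21/4) = 37; numerator = -2(3728/71775) - 3(-118/725) = 5518/14355; a_4 = (5518/14355)/(37) = 5518/531135

r = 9/2; a_0 = 1; a_1 = -8/25; a_2 = -118/725; a_3 = 3728/71775; a_4 = 5518/531135


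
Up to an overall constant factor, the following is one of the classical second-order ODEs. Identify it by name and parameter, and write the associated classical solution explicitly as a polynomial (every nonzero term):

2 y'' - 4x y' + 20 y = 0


All three coefficients share the factor 2; dividing through by 2 gives  y'' - 2x y' + 10 y = 0.
This matches the Hermite equation y'' - 2x y' + 2n y = 0 with 2n = 10, so n = 5; the polynomial solution is H_5(x).
With y = sum_k a_k x^k, matching x^k gives (k+2)(k+1) a_{k+2} = 2(k - n) a_k = 2(k - 5) a_k. The right side vanishes at k = 5, so the series with the parity of 5 terminates at degree 5.
Standard normalization: leading coefficient of H_n is 2^n, so a_5 = 2^5 = 32. Work downward with a_k = (k+1)(k+2) a_{k+2} / (2(k - n)):
  a_3 = (4)(5)(32) / (2(3 - 5)) = 640/(-4) = -160
  a_1 = (2)(3)(-160) / (2(1 - 5)) = -960/(-8) = 120
Hence H_5(x) = 32 x^5 - 160 x^3 + 120 x.

H_5(x); series = 32 x^5 - 160 x^3 + 120 x


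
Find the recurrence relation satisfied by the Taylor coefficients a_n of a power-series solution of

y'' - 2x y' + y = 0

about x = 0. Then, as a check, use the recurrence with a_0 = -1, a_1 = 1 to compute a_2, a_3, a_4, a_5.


Substitute y = sum_n a_n x^n.
y''(x) has coefficient (n+2)(n+1) a_{n+2} at x^n;
-2 x y'(x) has coefficient -2 n a_n at x^n (shift);
y(x) has coefficient 1 a_n at x^n.
Matching x^n: (n+2)(n+1) a_{n+2} + (-2n + 1) a_n = 0.
Thus a_{n+2} = (2n - 1) / ((n+1)(n+2)) * a_n.

Check with a_0 = -1, a_1 = 1 (apply the recurrence for n = 0, 1, 2, 3): a_0 = -1, a_1 = 1, a_2 = 1/2, a_3 = 1/6, a_4 = 1/8, a_5 = 1/24.

a_(n+2) = (2n - 1) / ((n+1)(n+2)) * a_n; check: a_0 = -1, a_1 = 1, a_2 = 1/2, a_3 = 1/6, a_4 = 1/8, a_5 = 1/24


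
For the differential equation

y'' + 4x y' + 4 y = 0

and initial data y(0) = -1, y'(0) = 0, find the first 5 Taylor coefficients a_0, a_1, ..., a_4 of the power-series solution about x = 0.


Ansatz: y(x) = sum_{n>=0} a_n x^n, so y'(x) = sum_{n>=1} n a_n x^(n-1) and y''(x) = sum_{n>=2} n(n-1) a_n x^(n-2).
Substitute into P(x) y'' + Q(x) y' + R(x) y = 0 with P(x) = 1, Q(x) = 4x, R(x) = 4, and match powers of x.
Initial conditions: a_0 = -1, a_1 = 0.
Setting the coefficient of each power of x to zero and solving order by order (substituting the coefficients already found):
  x^0: 2 a_2 + 4 a_0 = 0  ->  2 a_2 = -4 a_0 = 4  ->  a_2 = 2
  x^1: 6 a_3 + 8 a_1 = 0  ->  6 a_3 = -8 a_1 = 0  ->  a_3 = 0
  x^2: 12 a_4 + 12 a_2 = 0  ->  12 a_4 = -12 a_2 = -24  ->  a_4 = -2
Truncated series: y(x) = -1 + 2 x^2 - 2 x^4 + O(x^5).

a_0 = -1; a_1 = 0; a_2 = 2; a_3 = 0; a_4 = -2


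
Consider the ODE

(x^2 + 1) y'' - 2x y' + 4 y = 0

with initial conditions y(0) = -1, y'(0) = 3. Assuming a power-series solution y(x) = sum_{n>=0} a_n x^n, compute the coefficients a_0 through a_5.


Ansatz: y(x) = sum_{n>=0} a_n x^n, so y'(x) = sum_{n>=1} n a_n x^(n-1) and y''(x) = sum_{n>=2} n(n-1) a_n x^(n-2).
Substitute into P(x) y'' + Q(x) y' + R(x) y = 0 with P(x) = x^2 + 1, Q(x) = -2x, R(x) = 4, and match powers of x.
Initial conditions: a_0 = -1, a_1 = 3.
Setting the coefficient of each power of x to zero and solving order by order (substituting the coefficients already found):
  x^0: 2 a_2 + 4 a_0 = 0  ->  2 a_2 = -4 a_0 = 4  ->  a_2 = 2
  x^1: 6 a_3 + 2 a_1 = 0  ->  6 a_3 = -2 a_1 = -6  ->  a_3 = -1
  x^2: 12 a_4 + 2 a_2 = 0  ->  12 a_4 = -2 a_2 = -4  ->  a_4 = -1/3
  x^3: 20 a_5 + 4 a_3 = 0  ->  20 a_5 = -4 a_3 = 4  ->  a_5 = 1/5
Truncated series: y(x) = -1 + 3 x + 2 x^2 - x^3 - (1/3) x^4 + (1/5) x^5 + O(x^6).

a_0 = -1; a_1 = 3; a_2 = 2; a_3 = -1; a_4 = -1/3; a_5 = 1/5


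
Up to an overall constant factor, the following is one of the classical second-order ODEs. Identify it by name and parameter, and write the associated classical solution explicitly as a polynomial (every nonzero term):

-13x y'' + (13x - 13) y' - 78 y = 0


All three coefficients share the factor -13; dividing through by -13 gives  x y'' + (1 - x) y' + 6 y = 0.
This matches the Laguerre equation x y'' + (1 - x) y' + n y = 0 with n = 6; the polynomial solution is L_6(x).
With y = sum_k a_k x^k, matching x^k gives (k+1)k a_{k+1} + (k+1) a_{k+1} - k a_k + n a_k = 0, i.e. (k+1)^2 a_{k+1} = (k - n) a_k = (k - 6) a_k. The right side vanishes at k = 6, so the series terminates at degree 6.
Standard normalization L_n(0) = 1 gives a_0 = 1. Work upward with a_{k+1} = (k - 6) a_k / (k+1)^2:
  a_1 = (0 - 6)(1) / 1^2 = -6/1 = -6
  a_2 = (1 - 6)(-6) / 2^2 = 30/4 = 15/2
  a_3 = (2 - 6)(15/2) / 3^2 = -30/9 = -10/3
  a_4 = (3 - 6)(-10/3) / 4^2 = 10/16 = 5/8
  a_5 = (4 - 6)(5/8) / 5^2 = (-5/4)/25 = -1/20
  a_6 = (5 - 6)(-1/20) / 6^2 = (1/20)/36 = 1/720
Hence L_6(x) = x^6/720 - x^5/20 + 5 x^4/8 - 10 x^3/3 + 15 x^2/2 - 6 x + 1.

L_6(x); series = x^6/720 - x^5/20 + 5 x^4/8 - 10 x^3/3 + 15 x^2/2 - 6 x + 1


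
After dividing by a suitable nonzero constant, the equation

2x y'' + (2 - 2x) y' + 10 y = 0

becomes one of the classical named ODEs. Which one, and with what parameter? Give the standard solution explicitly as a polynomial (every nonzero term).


All three coefficients share the factor 2; dividing through by 2 gives  x y'' + (1 - x) y' + 5 y = 0.
This matches the Laguerre equation x y'' + (1 - x) y' + n y = 0 with n = 5; the polynomial solution is L_5(x).
With y = sum_k a_k x^k, matching x^k gives (k+1)k a_{k+1} + (k+1) a_{k+1} - k a_k + n a_k = 0, i.e. (k+1)^2 a_{k+1} = (k - n) a_k = (k - 5) a_k. The right side vanishes at k = 5, so the series terminates at degree 5.
Standard normalization L_n(0) = 1 gives a_0 = 1. Work upward with a_{k+1} = (k - 5) a_k / (k+1)^2:
  a_1 = (0 - 5)(1) / 1^2 = -5/1 = -5
  a_2 = (1 - 5)(-5) / 2^2 = 20/4 = 5
  a_3 = (2 - 5)(5) / 3^2 = -15/9 = -5/3
  a_4 = (3 - 5)(-5/3) / 4^2 = (10/3)/16 = 5/24
  a_5 = (4 - 5)(5/24) / 5^2 = (-5/24)/25 = -1/120
Hence L_5(x) = -x^5/120 + 5 x^4/24 - 5 x^3/3 + 5 x^2 - 5 x + 1.

L_5(x); series = -x^5/120 + 5 x^4/24 - 5 x^3/3 + 5 x^2 - 5 x + 1
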